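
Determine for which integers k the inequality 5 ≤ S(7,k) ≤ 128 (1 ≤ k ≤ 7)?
2, 6

Reasoning: S(7,1)=1; S(7,2)=63; S(7,3)=301; S(7,4)=350; S(7,5)=140; S(7,6)=21; S(7,7)=1. So valid k = 2, 6.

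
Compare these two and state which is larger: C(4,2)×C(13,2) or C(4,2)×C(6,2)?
C(4,2)×C(13,2)=468, C(4,2)×C(6,2)=90.

Answer: C(4,2)×C(13,2)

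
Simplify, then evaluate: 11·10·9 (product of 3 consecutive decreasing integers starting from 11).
This is P(11,3) = 11!/(8)! = 990.
Final answer: 990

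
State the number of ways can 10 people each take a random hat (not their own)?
1,334,961

Solution: Using D(n) = (n-1)[D(n-1) + D(n-2)]:
D(10) = (10-1) × [D(9) + D(8)]
      = 9 × [133496 + 14833]
      = 9 × 148329
      = 1,334,961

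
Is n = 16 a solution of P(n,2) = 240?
Yes

Reasoning: P(16,2) = 16·15 = 240, which equals 240.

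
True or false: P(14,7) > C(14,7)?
True

Explanation: P(14,7) = 17,297,280 and C(14,7) = 3,432; P(n,r) = r! × C(n,r) so P > C whenever r ≥ 2.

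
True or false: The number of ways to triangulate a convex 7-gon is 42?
True
Triangulations of a convex 7-gon are counted by the Catalan number C_5: C_5 = C(10,5)/(5+1) = 252/6 = 42.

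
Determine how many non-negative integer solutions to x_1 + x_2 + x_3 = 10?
66

C(10+3-1, 3-1) = 66.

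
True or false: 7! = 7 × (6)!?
By definition n! = n × (n-1)!, so 7! = 7 × 6!.

Answer: True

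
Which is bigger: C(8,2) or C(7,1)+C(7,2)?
By Pascal's identity: C(8,2) = C(7,1)+C(7,2) = 28. Equal.
Final answer: Equal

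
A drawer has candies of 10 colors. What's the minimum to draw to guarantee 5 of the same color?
41

Solution: Worst case: 4 of each = 40. One more: 41.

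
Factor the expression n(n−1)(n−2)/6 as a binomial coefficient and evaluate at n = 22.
C(n,3); C(22,3) = 1,540

n(n−1)(n−2)/6 = n!/(3!(n−3)!) = C(n,3). At n = 22: C(22,3) = 1,540.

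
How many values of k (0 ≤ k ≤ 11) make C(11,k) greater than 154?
6

Reasoning: Row 11 is unimodal and symmetric about k=11/2. C(11,2)=55 ≤ 154; C(11,3)=165 > 154; by symmetry C(11,k) > 154 for k = 3..8. That's 8 - 3 + 1 = 6 values.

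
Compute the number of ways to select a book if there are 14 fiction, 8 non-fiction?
22

By the addition principle: 14 + 8 = 22.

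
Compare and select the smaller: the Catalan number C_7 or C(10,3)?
C(10,3)
C_7 = C(14,7)/(7+1) = 3,432/8 = 429; C(10,3) = 120.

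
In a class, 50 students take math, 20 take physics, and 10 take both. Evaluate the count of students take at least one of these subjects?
|A∪B| = |A|+|B|-|A∩B| = 50+20-10 = 60.

Answer: 60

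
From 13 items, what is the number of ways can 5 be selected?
1,287
C(13,5) = 13! / (5! × (13-5)!)
         = 13! / (5! × 8!)
         = 1,287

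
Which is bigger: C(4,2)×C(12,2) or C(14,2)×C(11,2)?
C(14,2)×C(11,2)

Working:
C(4,2)×C(12,2)=396, C(14,2)×C(11,2)=5,005.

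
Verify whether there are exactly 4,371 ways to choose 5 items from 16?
False

Explanation: C(16,5) = 4,368 ≠ 4371.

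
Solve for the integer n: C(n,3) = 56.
8

Reasoning: C(n,3) = n(n−1)(n−2)/3! is increasing in n, and n(n−1)(n−2) = 3!·56 = 336 ≈ (n−1)^3 gives n ≈ 8.0. Check: C(6,3) = 20, C(7,3) = 35, C(8,3) = 56 ✓. So n = 8.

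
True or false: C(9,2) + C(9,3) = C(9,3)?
Pascal's identity gives C(10,3) = 120, whereas C(9,3) = 84.
Final answer: False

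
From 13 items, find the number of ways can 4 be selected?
715

Solution: C(13,4) = 13! / (4! × (13-4)!)
         = 13! / (4! × 9!)
         = 715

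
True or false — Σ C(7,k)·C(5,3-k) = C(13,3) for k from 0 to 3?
False

Explanation: Vandermonde's identity gives C(12,3) = 220; RHS C(13,3) = 286.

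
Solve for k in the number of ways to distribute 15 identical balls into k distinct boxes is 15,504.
6

Solution: Stars and bars: the count is C(15+k−1, k−1), increasing in k. k=4: C(18,3) = 816, k=5: C(19,4) = 3,876, k=6: C(20,5) = 15,504 ✓. So k = 6.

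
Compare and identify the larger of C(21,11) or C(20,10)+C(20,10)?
C(20,10)+C(20,10)

Working:
C(21,11)=352,716; C(20,10)+C(20,10)=184,756+184,756=369,512.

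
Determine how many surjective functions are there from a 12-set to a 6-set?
953,029,440

Onto functions = 6! × S(12,6)
First compute S(12,6) via recurrence:
Using the Stirling recurrence: S(n,k) = k·S(n-1,k) + S(n-1,k-1)
S(12,6) = 6·S(11,6) + S(11,5)
         = 6·179487 + 246730
         = 1076922 + 246730
         = 1,323,652
Then: 720 × 1323652 = 953,029,440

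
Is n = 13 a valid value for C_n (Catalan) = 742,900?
Yes

Working:
C_13 = C(26,13)/(13+1) = 10,400,600/14 = 742,900, which equals 742,900.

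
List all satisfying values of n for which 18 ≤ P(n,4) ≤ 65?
4

Working:
P(3,4)=0; P(4,4)=24; P(5,4)=120. So valid n = 4.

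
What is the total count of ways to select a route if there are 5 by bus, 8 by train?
13

Explanation: By the addition principle: 5 + 8 = 13.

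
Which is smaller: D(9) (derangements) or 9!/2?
D(9)

Working:
D(9) = (9-1)·[D(8) + D(7)] = 8·[14,833 + 1,854] = 133,496; 9!/2 = 362,880/2 = 181,440.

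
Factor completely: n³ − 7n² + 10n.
n(n − 2)(n − 5)
n³ − 7n² + 10n = n(n² − 7n + 10) = n(n − 2)(n − 5).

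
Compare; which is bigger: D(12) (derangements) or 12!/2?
12!/2

Explanation: D(12) = (12-1)·[D(11) + D(10)] = 11·[14,684,570 + 1,334,961] = 176,214,841; 12!/2 = 479,001,600/2 = 239,500,800.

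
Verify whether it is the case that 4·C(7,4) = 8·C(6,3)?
False

Solution: Absorption identity k·C(n,k) = n·C(n-1,k-1). LHS = 4·35 = 140; RHS = 8·20 = 160.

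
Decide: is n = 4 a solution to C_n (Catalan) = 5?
C_4 = C(8,4)/(4+1) = 70/5 = 14, which does not equal 5.
Final answer: No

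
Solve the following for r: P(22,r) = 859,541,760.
P(22,r) = 22·21·…·(22−r+1), a product of r factors. Multiplying down from 22: 22 = 22; 22·21 = 462; 22·21·20 = 9,240; 22·21·20·19 = 175,560; 22·21·20·19·18 = 3,160,080; 22·21·20·19·18·17 = 53,721,360; 22·21·20·19·18·17·16 = 859,541,760 ✓ (7 factors). So r = 7.

Answer: 7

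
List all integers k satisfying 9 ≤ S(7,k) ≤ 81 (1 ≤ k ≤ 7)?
2, 6

Working:
S(7,1)=1; S(7,2)=63; S(7,3)=301; S(7,4)=350; S(7,5)=140; S(7,6)=21; S(7,7)=1. So valid k = 2, 6.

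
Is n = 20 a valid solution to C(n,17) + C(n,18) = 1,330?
Yes

Reasoning: C(20,17) + C(20,18) = 1,140 + 190 = 1,330, which equals 1,330.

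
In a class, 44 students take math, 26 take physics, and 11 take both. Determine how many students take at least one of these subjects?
59
|A∪B| = |A|+|B|-|A∩B| = 44+26-11 = 59.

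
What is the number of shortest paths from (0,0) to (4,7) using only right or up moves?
330

Reasoning: Choose 4 rights from 11 moves: C(11,4) = 330.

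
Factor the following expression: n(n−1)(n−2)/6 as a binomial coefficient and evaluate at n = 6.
C(n,3); C(6,3) = 20

n(n−1)(n−2)/6 = n!/(3!(n−3)!) = C(n,3). At n = 6: C(6,3) = 20.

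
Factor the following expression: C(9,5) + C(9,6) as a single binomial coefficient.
By Pascal's identity: C(9,5) + C(9,6) = C(10,6) = 210.
Final answer: C(10,6)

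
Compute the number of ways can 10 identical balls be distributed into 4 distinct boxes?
286

Reasoning: C(10+4-1, 4-1) = C(13, 3) = 286.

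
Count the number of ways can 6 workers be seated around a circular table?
120

Solution: Circular arrangements: (6-1)! = 120.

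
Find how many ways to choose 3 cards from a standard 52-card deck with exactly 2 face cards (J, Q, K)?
2,640

Explanation: 12 face cards and 40 non-face cards: C(12,2) × C(40,1) = 66 × 40 = 2,640.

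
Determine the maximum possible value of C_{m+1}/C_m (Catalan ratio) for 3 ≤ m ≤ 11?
46/13

Working:
C_{m+1}/C_m = 2(2m+1)/(m+2), which increases with m. Maximum at m = 11: 2·23/13 = 46/13.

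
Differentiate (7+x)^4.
4(7+x)^3

Solution: Using the power rule: d/dx (7+x)^4 = 4(7+x)^{3}.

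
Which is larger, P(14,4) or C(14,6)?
P(14,4)

Working:
P(14,4)=24,024, C(14,6)=3,003.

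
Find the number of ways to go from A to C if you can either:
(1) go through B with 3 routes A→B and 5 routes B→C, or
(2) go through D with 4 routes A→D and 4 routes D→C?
31

Reasoning: Route via B: 3×5=15. Route via D: 4×4=16. Total: 31.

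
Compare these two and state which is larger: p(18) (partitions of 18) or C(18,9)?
C(18,9)

Reasoning: Pentagonal recurrence p(n) = p(n−1) + p(n−2) − p(n−5) − p(n−7) + …: p(18) = p(17) + p(16) − p(13) − p(11) + p(6) + p(3) = 297 + 231 − 101 − 56 + 11 + 3 = 385; C(18,9) = 48,620.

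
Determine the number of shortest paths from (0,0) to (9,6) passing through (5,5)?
1,260
To (5,5): C(10,5)=252. From there: C(5,4)=5. Total: 1,260.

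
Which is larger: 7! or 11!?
11!

7!=5,040, 11!=39,916,800. 11! > 7!.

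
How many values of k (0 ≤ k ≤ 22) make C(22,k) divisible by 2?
15

Solution: Checking C(22,k) mod 2 for k = 0..22: divisible at k = 1, 3, 5, 7, 8, 9, 10, 11, 12, 13, 14, 15, 17, 19, 21. That's 15 values.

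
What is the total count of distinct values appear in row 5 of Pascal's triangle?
3
Row 5 has entries C(5,0)..C(5,5); by symmetry C(5,k)=C(5,5-k), giving 3 distinct values.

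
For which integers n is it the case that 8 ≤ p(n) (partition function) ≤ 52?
6, 7, 8, 9, 10

Reasoning: Tabulating p(n) via p(n) = p(n−1) + p(n−2) − p(n−5) − p(n−7) + …: p(5)=7; p(6)=11; p(7)=15; p(8)=22; p(9)=30; p(10)=42; p(11)=56. So valid n = 6, 7, 8, 9, 10.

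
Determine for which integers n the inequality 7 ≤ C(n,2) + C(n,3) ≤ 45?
4, 5, 6

C(3,2)+C(3,3)=4; C(4,2)+C(4,3)=10; C(5,2)+C(5,3)=20; C(6,2)+C(6,3)=35; C(7,2)+C(7,3)=56. So valid n = 4, 5, 6.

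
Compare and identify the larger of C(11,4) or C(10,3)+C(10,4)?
Equal

By Pascal's identity: C(11,4) = C(10,3)+C(10,4) = 330. Equal.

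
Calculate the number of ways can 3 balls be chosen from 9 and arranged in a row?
504

Solution: P(9,3) = 9!/(9-3)! = 504.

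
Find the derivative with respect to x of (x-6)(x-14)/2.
(2x - 20)/2

Reasoning: d/dx[(x-6)(x-14)] = (x-14) + (x-6) = 2x - 20. Dividing by 2 gives (2x - 20)/2.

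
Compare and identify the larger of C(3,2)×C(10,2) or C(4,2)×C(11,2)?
C(4,2)×C(11,2)

Explanation: C(3,2)×C(10,2)=135, C(4,2)×C(11,2)=330.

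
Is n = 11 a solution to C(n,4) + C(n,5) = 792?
Yes

C(11,4) + C(11,5) = 330 + 462 = 792, which equals 792.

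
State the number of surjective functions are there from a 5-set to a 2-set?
30

Working:
Onto functions = 2! × S(5,2)
First compute S(5,2) via recurrence:
Using the Stirling recurrence: S(n,k) = k·S(n-1,k) + S(n-1,k-1)
S(5,2) = 2·S(4,2) + S(4,1)
         = 2·7 + 1
         = 14 + 1
         = 15
Then: 2 × 15 = 30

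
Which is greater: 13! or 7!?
13!

13!=6,227,020,800, 7!=5,040. 13! > 7!.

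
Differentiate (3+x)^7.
7(3+x)^6

Working:
Using the power rule: d/dx (3+x)^7 = 7(3+x)^{6}.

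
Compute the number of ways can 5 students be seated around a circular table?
24

Reasoning: Circular arrangements: (5-1)! = 24.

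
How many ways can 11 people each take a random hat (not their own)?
14,684,570

Reasoning: Using D(n) = (n-1)[D(n-1) + D(n-2)]:
D(11) = (11-1) × [D(10) + D(9)]
      = 10 × [1334961 + 133496]
      = 10 × 1468457
      = 14,684,570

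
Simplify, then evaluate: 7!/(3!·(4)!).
35
This is C(7,3) = 35.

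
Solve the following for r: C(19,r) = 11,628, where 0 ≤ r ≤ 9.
5

Solution: C(19,r) is increasing for 0 ≤ r ≤ 9. Stepping up (C(19,r+1) = C(19,r)·(19−r)/(r+1)): C(19,1) = 19, C(19,2) = 171, C(19,3) = 969, C(19,4) = 3,876, C(19,5) = 11,628 ✓. So r = 5.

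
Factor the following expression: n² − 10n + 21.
(n − 3)(n − 7)

Solution: Seek roots whose sum is 10 and product is 21: (3, 7). So n² − 10n + 21 = (n − 3)(n − 7).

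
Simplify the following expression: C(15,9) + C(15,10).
8,008

Reasoning: By Pascal's identity: C(16,10) = 8,008.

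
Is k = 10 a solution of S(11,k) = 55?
Yes

Explanation: S(11,10) = 10·S(10,10) + S(10,9) = 10·1 + 45 = 55, which equals 55.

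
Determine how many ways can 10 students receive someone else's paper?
1,334,961

Using D(n) = (n-1)[D(n-1) + D(n-2)]:
D(10) = (10-1) × [D(9) + D(8)]
      = 9 × [133496 + 14833]
      = 9 × 148329
      = 1,334,961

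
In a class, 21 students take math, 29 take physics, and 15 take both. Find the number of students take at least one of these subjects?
35

Working:
|A∪B| = |A|+|B|-|A∩B| = 21+29-15 = 35.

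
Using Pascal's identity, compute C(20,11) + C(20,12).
293,930

Working:
C(20,11) + C(20,12) = C(21,12) = 293,930.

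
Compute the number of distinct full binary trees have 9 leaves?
1,430

Using the Catalan number formula: C_n = C(2n, n) / (n+1)
C_8 = C(16, 8) / (8+1)
     = 12870 / 9
     = 1,430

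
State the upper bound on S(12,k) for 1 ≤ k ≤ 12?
1,379,400

Solution: Row S(12,k) for k = 1..12 (via S(n,k) = k·S(n−1,k) + S(n−1,k−1)): 1, 2,047, 86,526, 611,501, 1,379,400, 1,323,652, 627,396, 159,027, 22,275, 1,705, 66, 1. The row is unimodal; maximum at k = 5: 1,379,400.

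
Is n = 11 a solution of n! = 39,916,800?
Yes

Explanation: 11! = 11·10! = 11·3,628,800 = 39,916,800, which equals 39,916,800.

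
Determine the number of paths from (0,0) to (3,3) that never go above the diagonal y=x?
Counted by the Catalan number C_3: C_3 = C(6,3)/(3+1) = 20/4 = 5.
Final answer: 5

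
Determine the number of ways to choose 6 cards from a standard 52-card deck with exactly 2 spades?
6,415,578

13 spades and 39 non-spades: C(13,2) × C(39,4) = 78 × 82251 = 6,415,578.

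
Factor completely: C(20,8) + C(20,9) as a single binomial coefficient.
C(21,9)

Reasoning: By Pascal's identity: C(20,8) + C(20,9) = C(21,9) = 293,930.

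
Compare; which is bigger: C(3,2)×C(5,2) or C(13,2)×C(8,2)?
C(3,2)×C(5,2)=30, C(13,2)×C(8,2)=2,184.
Final answer: C(13,2)×C(8,2)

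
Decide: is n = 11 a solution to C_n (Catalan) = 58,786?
Yes

C_11 = C(22,11)/(11+1) = 705,432/12 = 58,786, which equals 58,786.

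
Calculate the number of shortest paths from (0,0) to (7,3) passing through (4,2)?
60
To (4,2): C(6,4)=15. From there: C(4,3)=4. Total: 60.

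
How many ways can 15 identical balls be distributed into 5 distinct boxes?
C(15+5-1, 5-1) = C(19, 4) = 3,876.
Final answer: 3,876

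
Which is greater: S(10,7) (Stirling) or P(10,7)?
S(10,7) = 7·S(9,7) + S(9,6) = 7·462 + 2,646 = 5,880; P(10,7) = 604,800.

Answer: P(10,7)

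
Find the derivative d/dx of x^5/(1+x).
(5x^4(1+x) - x^5)/(1+x)²

Working:
Quotient rule: [5x^{4}(1+x) - x^5]/(1+x)².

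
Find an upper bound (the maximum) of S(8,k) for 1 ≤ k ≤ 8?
Row S(8,k) for k = 1..8 (via S(n,k) = k·S(n−1,k) + S(n−1,k−1)): 1, 127, 966, 1,701, 1,050, 266, 28, 1. The row is unimodal; maximum at k = 4: 1,701.
Final answer: 1,701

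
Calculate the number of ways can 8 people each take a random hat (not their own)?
14,833

Reasoning: Using D(n) = (n-1)[D(n-1) + D(n-2)]:
D(8) = (8-1) × [D(7) + D(6)]
      = 7 × [1854 + 265]
      = 7 × 2119
      = 14,833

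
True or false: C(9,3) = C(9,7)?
False

Reasoning: C(9,3) = 84 but C(9,7) = 36; symmetry gives C(9,3) = C(9,6), not C(9,7).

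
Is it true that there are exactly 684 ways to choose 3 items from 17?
C(17,3) = 680 ≠ 684.

Answer: False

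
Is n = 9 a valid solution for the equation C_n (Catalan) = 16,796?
C_9 = C(18,9)/(9+1) = 48,620/10 = 4,862, which does not equal 16,796.
Final answer: No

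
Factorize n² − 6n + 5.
(n − 1)(n − 5)

Seek roots whose sum is 6 and product is 5: (1, 5). So n² − 6n + 5 = (n − 1)(n − 5).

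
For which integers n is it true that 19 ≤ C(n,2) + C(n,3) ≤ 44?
5, 6

Working:
C(4,2)+C(4,3)=10; C(5,2)+C(5,3)=20; C(6,2)+C(6,3)=35; C(7,2)+C(7,3)=56. So valid n = 5, 6.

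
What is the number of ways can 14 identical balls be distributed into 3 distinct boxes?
C(14+3-1, 3-1) = C(16, 2) = 120.

Answer: 120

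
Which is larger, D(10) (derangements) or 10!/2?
10!/2

Reasoning: D(10) = (10-1)·[D(9) + D(8)] = 9·[133,496 + 14,833] = 1,334,961; 10!/2 = 3,628,800/2 = 1,814,400.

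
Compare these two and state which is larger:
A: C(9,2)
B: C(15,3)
A=C(9,2)=36, B=C(15,3)=455.

Answer: B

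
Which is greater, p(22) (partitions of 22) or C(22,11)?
C(22,11)

Reasoning: Pentagonal recurrence p(n) = p(n−1) + p(n−2) − p(n−5) − p(n−7) + …: p(22) = p(21) + p(20) − p(17) − p(15) + p(10) + p(7) − p(0) = 792 + 627 − 297 − 176 + 42 + 15 − 1 = 1,002; C(22,11) = 705,432.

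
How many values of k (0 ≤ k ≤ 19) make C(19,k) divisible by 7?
2

Solution: Checking C(19,k) mod 7 for k = 0..19: divisible at k = 6, 13. That's 2 values.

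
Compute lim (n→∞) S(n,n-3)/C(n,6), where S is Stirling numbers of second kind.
15

The leading term of S(n,n-3) as a polynomial in n is (5)!!·C(n,6), so the ratio → (5)!! = 15.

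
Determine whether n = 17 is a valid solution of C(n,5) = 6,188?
Yes

C(17,5) = 17·16·15·14·13/5! = 742,560/120 = 6,188, which equals 6,188.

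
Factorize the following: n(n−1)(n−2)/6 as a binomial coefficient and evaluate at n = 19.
n(n−1)(n−2)/6 = n!/(3!(n−3)!) = C(n,3). At n = 19: C(19,3) = 969.

Answer: C(n,3); C(19,3) = 969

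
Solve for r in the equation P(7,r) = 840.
4

Reasoning: P(7,r) = 7·6·…·(7−r+1), a product of r factors. Multiplying down from 7: 7 = 7; 7·6 = 42; 7·6·5 = 210; 7·6·5·4 = 840 ✓ (4 factors). So r = 4.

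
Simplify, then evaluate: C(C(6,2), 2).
105

Solution: C(6,2) = 15, then C(15, 2) = 105.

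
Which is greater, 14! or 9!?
14!=87,178,291,200, 9!=362,880. 14! > 9!.
Final answer: 14!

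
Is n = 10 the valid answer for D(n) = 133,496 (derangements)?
D(10) = (10-1)·[D(9) + D(8)] = 9·[133,496 + 14,833] = 1,334,961, which does not equal 133,496.

Answer: No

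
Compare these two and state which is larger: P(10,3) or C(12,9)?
P(10,3)=720, C(12,9)=220.

Answer: P(10,3)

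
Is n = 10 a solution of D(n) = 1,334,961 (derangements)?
Yes
D(10) = (10-1)·[D(9) + D(8)] = 9·[133,496 + 14,833] = 1,334,961, which equals 1,334,961.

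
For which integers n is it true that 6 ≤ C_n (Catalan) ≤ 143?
4, 5, 6

C_3=5; C_4=14; C_5=42; C_6=132; C_7=429. So valid n = 4, 5, 6.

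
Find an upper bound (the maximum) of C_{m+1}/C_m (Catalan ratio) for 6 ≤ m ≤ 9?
38/11

Working:
C_{m+1}/C_m = 2(2m+1)/(m+2), which increases with m. Maximum at m = 9: 2·19/11 = 38/11.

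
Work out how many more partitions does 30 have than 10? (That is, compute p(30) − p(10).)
5,562

Solution: Pentagonal recurrence p(n) = p(n−1) + p(n−2) − p(n−5) − p(n−7) + …: p(30) = p(29) + p(28) − p(25) − p(23) + p(18) + p(15) − p(8) − p(4) = 4,565 + 3,718 − 1,958 − 1,255 + 385 + 176 − 22 − 5 = 5,604.
p(10) = p(9) + p(8) − p(5) − p(3) = 30 + 22 − 7 − 3 = 42.
Difference = 5,604 − 42 = 5,562.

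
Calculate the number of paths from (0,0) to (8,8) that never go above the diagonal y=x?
Counted by the Catalan number C_8: C_8 = C(16,8)/(8+1) = 12,870/9 = 1,430.
Final answer: 1,430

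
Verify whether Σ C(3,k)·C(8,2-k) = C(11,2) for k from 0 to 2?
True

Working:
Vandermonde's identity gives C(11,2) = 55; RHS C(11,2) = 55.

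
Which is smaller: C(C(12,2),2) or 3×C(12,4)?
C(C(12,2),2)=2,145, 3×C(12,4)=1,485.

Answer: 3×C(12,4)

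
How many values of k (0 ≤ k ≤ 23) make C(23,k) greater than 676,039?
6
Row 23 is unimodal and symmetric about k=23/2. C(23,8)=490,314 ≤ 676,039; C(23,9)=817,190 > 676,039; by symmetry C(23,k) > 676,039 for k = 9..14. That's 14 - 9 + 1 = 6 values.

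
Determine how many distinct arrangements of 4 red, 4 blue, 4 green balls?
34,650

Solution: Multinomial: 12!/(4! × 4! × 4!) = 34,650.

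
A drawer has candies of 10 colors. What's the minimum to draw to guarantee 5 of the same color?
41
Worst case: 4 of each = 40. One more: 41.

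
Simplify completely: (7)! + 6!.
5,760

Working:
(7)! + 6! = (7)·6! + 6! = (7+1)·6! = 8·6! = 5,760.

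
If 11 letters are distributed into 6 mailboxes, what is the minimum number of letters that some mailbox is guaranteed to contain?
2
Pigeonhole: ⌈11/6⌉ = 2.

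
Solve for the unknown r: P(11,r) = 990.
3

Solution: P(11,r) = 11·10·…·(11−r+1), a product of r factors. Multiplying down from 11: 11 = 11; 11·10 = 110; 11·10·9 = 990 ✓ (3 factors). So r = 3.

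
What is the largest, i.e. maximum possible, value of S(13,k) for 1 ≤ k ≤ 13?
9,321,312
Row S(13,k) for k = 1..13 (via S(n,k) = k·S(n−1,k) + S(n−1,k−1)): 1, 4,095, 261,625, 2,532,530, 7,508,501, 9,321,312, 5,715,424, 1,899,612, 359,502, 39,325, 2,431, 78, 1. The row is unimodal; maximum at k = 6: 9,321,312.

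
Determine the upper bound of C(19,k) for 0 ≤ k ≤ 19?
92,378

Working:
Maximum at k = 9 or k = 10: C(19,9) = 92,378.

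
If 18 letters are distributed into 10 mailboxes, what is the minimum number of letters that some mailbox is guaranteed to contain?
2

Working:
Pigeonhole: ⌈18/10⌉ = 2.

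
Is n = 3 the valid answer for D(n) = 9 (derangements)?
No

Solution: D(3) = (3-1)·[D(2) + D(1)] = 2·[1 + 0] = 2, which does not equal 9.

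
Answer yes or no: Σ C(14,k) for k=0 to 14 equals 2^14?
Yes

Binomial theorem: Σ C(14,k) = (1+1)^14 = 2^14 = 16,384; RHS 2^14 = 16,384.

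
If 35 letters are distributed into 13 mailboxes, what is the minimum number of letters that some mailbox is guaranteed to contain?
Pigeonhole: ⌈35/13⌉ = 3.
Final answer: 3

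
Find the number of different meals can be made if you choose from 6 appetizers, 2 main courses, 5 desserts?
60

Explanation: By the multiplication principle: 6 × 2 × 5 = 60.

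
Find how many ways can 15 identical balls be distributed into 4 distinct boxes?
816

Reasoning: C(15+4-1, 4-1) = C(18, 3) = 816.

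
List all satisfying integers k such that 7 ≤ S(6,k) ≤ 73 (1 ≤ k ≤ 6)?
2, 4, 5
S(6,1)=1; S(6,2)=31; S(6,3)=90; S(6,4)=65; S(6,5)=15; S(6,6)=1. So valid k = 2, 4, 5.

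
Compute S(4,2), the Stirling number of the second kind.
7

Solution: Using the Stirling recurrence: S(n,k) = k·S(n-1,k) + S(n-1,k-1)
S(4,2) = 2·S(3,2) + S(3,1)
         = 2·3 + 1
         = 6 + 1
         = 7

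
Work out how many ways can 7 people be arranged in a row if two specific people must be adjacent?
Treat pair as unit: (7-1)! arrangements × 2 internal orders = 1,440.
Final answer: 1,440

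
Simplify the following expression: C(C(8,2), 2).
378

Working:
C(8,2) = 28, then C(28, 2) = 378.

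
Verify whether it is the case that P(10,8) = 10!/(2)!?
True
Permutation formula P(n,k) = n!/(n-k)!: 10!/2! = 3,628,800/2 = 1,814,400 = P(10,8). The statement holds.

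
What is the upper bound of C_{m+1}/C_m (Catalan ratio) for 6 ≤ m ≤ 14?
29/8

Explanation: C_{m+1}/C_m = 2(2m+1)/(m+2), which increases with m. Maximum at m = 14: 2·29/16 = 29/8.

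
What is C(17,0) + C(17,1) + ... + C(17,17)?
131,072

Working:
Sum of binomial coefficients = 2^17 = 131,072.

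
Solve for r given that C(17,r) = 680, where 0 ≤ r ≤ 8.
3

Reasoning: C(17,r) is increasing for 0 ≤ r ≤ 8. Stepping up (C(17,r+1) = C(17,r)·(17−r)/(r+1)): C(17,1) = 17, C(17,2) = 136, C(17,3) = 680 ✓. So r = 3.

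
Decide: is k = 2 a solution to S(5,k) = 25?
S(5,2) = 2·S(4,2) + S(4,1) = 2·7 + 1 = 15, which does not equal 25.

Answer: No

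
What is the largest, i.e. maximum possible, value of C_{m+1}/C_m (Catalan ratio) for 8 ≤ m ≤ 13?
C_{m+1}/C_m = 2(2m+1)/(m+2), which increases with m. Maximum at m = 13: 2·27/15 = 18/5.
Final answer: 18/5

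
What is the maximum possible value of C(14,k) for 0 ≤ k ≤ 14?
Maximum at k = 7: C(14,7) = 3,432.

Answer: 3,432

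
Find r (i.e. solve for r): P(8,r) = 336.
3
P(8,r) = 8·7·…·(8−r+1), a product of r factors. Multiplying down from 8: 8 = 8; 8·7 = 56; 8·7·6 = 336 ✓ (3 factors). So r = 3.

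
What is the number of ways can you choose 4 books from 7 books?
35

Solution: C(7,4) = 7! / (4! × (7-4)!)
         = 7! / (4! × 3!)
         = 35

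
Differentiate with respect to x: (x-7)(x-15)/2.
(2x - 22)/2

Explanation: d/dx[(x-7)(x-15)] = (x-15) + (x-7) = 2x - 22. Dividing by 2 gives (2x - 22)/2.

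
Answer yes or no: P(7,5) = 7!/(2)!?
Yes

Explanation: Permutation formula P(n,k) = n!/(n-k)!: 7!/2! = 5,040/2 = 2,520 = P(7,5). The statement holds.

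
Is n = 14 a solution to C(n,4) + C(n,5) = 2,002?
C(14,4) + C(14,5) = 1,001 + 2,002 = 3,003, which does not equal 2,002.
Final answer: No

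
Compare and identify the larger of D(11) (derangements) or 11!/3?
D(11)

Reasoning: D(11) = (11-1)·[D(10) + D(9)] = 10·[1,334,961 + 133,496] = 14,684,570; 11!/3 = 39,916,800/3 = 13,305,600.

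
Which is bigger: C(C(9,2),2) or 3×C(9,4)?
C(C(9,2),2)

Explanation: C(C(9,2),2)=630, 3×C(9,4)=378.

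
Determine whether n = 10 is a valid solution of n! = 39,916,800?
10! = 10·9! = 10·362,880 = 3,628,800, which does not equal 39,916,800.

Answer: No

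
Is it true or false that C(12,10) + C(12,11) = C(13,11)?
True

Pascal's identity: LHS = 66 + 12 = 78; RHS = C(13,11) = 78. Both sides agree, so the statement holds.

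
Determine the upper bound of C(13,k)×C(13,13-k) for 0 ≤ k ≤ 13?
2,944,656

Solution: C(13,k)·C(13,13-k) = C(13,k)², maximised at the centre k = 6: C(13,6)² = 2,944,656.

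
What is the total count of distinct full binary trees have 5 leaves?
14

Solution: Using the Catalan number formula: C_n = C(2n, n) / (n+1)
C_4 = C(8, 4) / (4+1)
     = 70 / 5
     = 14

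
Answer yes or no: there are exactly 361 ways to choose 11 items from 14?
C(14,11) = 364 ≠ 361.
Final answer: No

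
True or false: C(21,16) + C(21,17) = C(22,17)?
True

Pascal's identity C(n,k) + C(n,k+1) = C(n+1,k+1): 20,349 + 5,985 = 26,334 = C(22,17).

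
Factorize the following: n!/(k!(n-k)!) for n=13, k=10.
C(13,10) = 286

Solution: This is the binomial coefficient C(13,10) = 286.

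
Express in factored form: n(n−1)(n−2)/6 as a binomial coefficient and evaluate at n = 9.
C(n,3); C(9,3) = 84

Working:
n(n−1)(n−2)/6 = n!/(3!(n−3)!) = C(n,3). At n = 9: C(9,3) = 84.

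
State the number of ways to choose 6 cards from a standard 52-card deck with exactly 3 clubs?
2,613,754
13 clubs and 39 non-clubs: C(13,3) × C(39,3) = 286 × 9139 = 2,613,754.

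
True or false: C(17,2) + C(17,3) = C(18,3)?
True

Pascal's identity C(n,k) + C(n,k+1) = C(n+1,k+1): 136 + 680 = 816 = C(18,3).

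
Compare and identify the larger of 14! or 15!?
15!

14!=87,178,291,200, 15!=1,307,674,368,000. 15! > 14!.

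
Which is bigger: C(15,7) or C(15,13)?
C(15,7)

Working:
C(15,7)=6,435, C(15,13)=105.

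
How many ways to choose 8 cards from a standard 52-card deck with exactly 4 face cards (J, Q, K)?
45,238,050

Reasoning: 12 face cards and 40 non-face cards: C(12,4) × C(40,4) = 495 × 91,390 = 45,238,050.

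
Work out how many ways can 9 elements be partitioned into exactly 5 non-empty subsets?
6,951

This equals S(9,5), the Stirling number of the 2nd kind.
Using the Stirling recurrence: S(n,k) = k·S(n-1,k) + S(n-1,k-1)
S(9,5) = 5·S(8,5) + S(8,4)
         = 5·1050 + 1701
         = 5250 + 1701
         = 6,951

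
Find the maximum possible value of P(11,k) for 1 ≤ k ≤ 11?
39,916,800

Working:
P(11,k) increases in k, so maximum at k = 11: 11! = 39,916,800.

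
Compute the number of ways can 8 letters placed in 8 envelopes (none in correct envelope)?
14,833

Reasoning: Using D(n) = (n-1)[D(n-1) + D(n-2)]:
D(8) = (8-1) × [D(7) + D(6)]
      = 7 × [1854 + 265]
      = 7 × 2119
      = 14,833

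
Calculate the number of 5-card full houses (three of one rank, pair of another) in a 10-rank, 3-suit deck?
Triple rank: 10. Triple suits: C(3,3)=1. Pair rank: 9. Pair suits: C(3,2)=3. Total: 270.
Final answer: 270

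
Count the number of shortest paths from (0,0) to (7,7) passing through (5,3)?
840

Reasoning: To (5,3): C(8,5)=56. From there: C(6,2)=15. Total: 840.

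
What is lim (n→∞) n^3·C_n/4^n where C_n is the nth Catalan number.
∞

Solution: C_n ~ 4^n/(n^(3/2)√π), so n^3·C_n/4^n ~ n^(3 − 3/2)/√π → ∞.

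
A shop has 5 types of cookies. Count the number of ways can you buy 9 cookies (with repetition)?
715
Stars and bars: C(9+5-1, 9) = C(13, 9) = 715.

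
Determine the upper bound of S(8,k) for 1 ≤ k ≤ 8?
1,701

Working:
Row S(8,k) for k = 1..8 (via S(n,k) = k·S(n−1,k) + S(n−1,k−1)): 1, 127, 966, 1,701, 1,050, 266, 28, 1. The row is unimodal; maximum at k = 4: 1,701.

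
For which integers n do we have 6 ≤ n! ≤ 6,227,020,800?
3, 4, 5, 6, 7, 8, 9, 10, 11, 12, 13

Working:
n! is strictly increasing; 3! = 6 and 13! = 6,227,020,800, so valid n = 3, 4, 5, 6, 7, 8, 9, 10, 11, 12, 13.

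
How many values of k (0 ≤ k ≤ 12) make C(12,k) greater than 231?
5
Row 12 is unimodal and symmetric about k=12/2. C(12,3)=220 ≤ 231; C(12,4)=495 > 231; by symmetry C(12,k) > 231 for k = 4..8. That's 8 - 4 + 1 = 5 values.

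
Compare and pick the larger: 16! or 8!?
16!

Reasoning: 16!=20,922,789,888,000, 8!=40,320. 16! > 8!.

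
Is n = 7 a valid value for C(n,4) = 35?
Yes

Working:
C(7,4) = 7·6·5·4/4! = 840/24 = 35, which equals 35.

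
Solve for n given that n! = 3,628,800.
10

Working:
n! is strictly increasing. 8! = 40,320, 9! = 362,880, 10! = 3,628,800 ✓. So n = 10.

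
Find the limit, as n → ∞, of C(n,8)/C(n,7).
∞

Solution: C(n,8)/C(n,7) = (n-7)/8 → ∞ as n → ∞.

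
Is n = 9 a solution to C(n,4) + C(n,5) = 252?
Yes

Solution: C(9,4) + C(9,5) = 126 + 126 = 252, which equals 252.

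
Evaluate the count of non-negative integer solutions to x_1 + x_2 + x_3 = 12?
91

C(12+3-1, 3-1) = 91.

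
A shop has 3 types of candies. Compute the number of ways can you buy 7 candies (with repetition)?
36

Reasoning: Stars and bars: C(7+3-1, 7) = C(9, 7) = 36.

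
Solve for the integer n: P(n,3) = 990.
11

P(n,3) = n(n−1)(n−2) is increasing in n; n(n−1)(n−2) ≈ (n−1)^3 = 990 gives n ≈ 11.0. Check: P(9,3) = 504, P(10,3) = 720, P(11,3) = 990 ✓. So n = 11.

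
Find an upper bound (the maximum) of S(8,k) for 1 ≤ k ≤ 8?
Row S(8,k) for k = 1..8 (via S(n,k) = k·S(n−1,k) + S(n−1,k−1)): 1, 127, 966, 1,701, 1,050, 266, 28, 1. The row is unimodal; maximum at k = 4: 1,701.

Answer: 1,701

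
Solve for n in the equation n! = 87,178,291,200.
14

Explanation: n! is strictly increasing. 12! = 479,001,600, 13! = 6,227,020,800, 14! = 87,178,291,200 ✓. So n = 14.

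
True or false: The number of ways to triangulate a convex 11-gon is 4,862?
Triangulations of a convex 11-gon are counted by the Catalan number C_9: C_9 = C(18,9)/(9+1) = 48,620/10 = 4,862.
Final answer: True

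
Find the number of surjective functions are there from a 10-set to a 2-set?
1,022

Explanation: Onto functions = 2! × S(10,2)
First compute S(10,2) via recurrence:
Using the Stirling recurrence: S(n,k) = k·S(n-1,k) + S(n-1,k-1)
S(10,2) = 2·S(9,2) + S(9,1)
         = 2·255 + 1
         = 510 + 1
         = 511
Then: 2 × 511 = 1,022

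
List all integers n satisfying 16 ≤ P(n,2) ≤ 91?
P(4,2)=12; P(5,2)=20; P(6,2)=30; P(7,2)=42; P(8,2)=56; P(9,2)=72; P(10,2)=90; P(11,2)=110. So valid n = 5, 6, 7, 8, 9, 10.
Final answer: 5, 6, 7, 8, 9, 10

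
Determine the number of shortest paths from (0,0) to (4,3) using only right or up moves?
35

Choose 4 rights from 7 moves: C(7,4) = 35.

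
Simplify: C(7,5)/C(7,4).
3/5

C(n,k+1)/C(n,k) = (n−k)/(k+1). Here (7−4)/(4+1) = 3/5 = 3/5.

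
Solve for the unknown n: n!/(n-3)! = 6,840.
n!/(n-3)! = n×(n-1)×(n-2), a product of 3 consecutive integers ≈ (n−1)^3. 6,840^(1/3) + 1 ≈ 20.0; check n = 20: 20×19×18 = 6,840 ✓. So n = 20.
Final answer: 20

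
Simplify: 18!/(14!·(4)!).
This is C(18,14) = 3,060.

Answer: 3,060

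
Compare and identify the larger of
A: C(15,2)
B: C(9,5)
B
A=C(15,2)=105, B=C(9,5)=126.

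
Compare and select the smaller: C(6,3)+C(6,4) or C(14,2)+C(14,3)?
C(6,3)+C(6,4)

Working:
First=35, Second=455.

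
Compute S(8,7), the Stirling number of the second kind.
28

Working:
Using the Stirling recurrence: S(n,k) = k·S(n-1,k) + S(n-1,k-1)
S(8,7) = 7·S(7,7) + S(7,6)
         = 7·1 + 21
         = 7 + 21
         = 28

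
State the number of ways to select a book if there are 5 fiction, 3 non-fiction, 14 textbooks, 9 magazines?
31
By the addition principle: 5 + 3 + 14 + 9 = 31.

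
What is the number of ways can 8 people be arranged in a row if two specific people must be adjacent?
10,080

Solution: Treat pair as unit: (8-1)! arrangements × 2 internal orders = 10,080.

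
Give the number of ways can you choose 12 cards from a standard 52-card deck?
206,379,406,870

Solution: C(52,12) = 206,379,406,870.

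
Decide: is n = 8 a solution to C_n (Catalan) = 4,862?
C_8 = C(16,8)/(8+1) = 12,870/9 = 1,430, which does not equal 4,862.
Final answer: No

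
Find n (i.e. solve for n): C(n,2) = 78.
C(n,2) = n(n−1)/2! is increasing in n, and n(n−1) = 2!·78 = 156 ≈ (n−0.5)^2 gives n ≈ 13.0. Check: C(11,2) = 55, C(12,2) = 66, C(13,2) = 78 ✓. So n = 13.

Answer: 13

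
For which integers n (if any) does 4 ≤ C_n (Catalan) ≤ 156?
3, 4, 5, 6
C_2=2; C_3=5; C_4=14; C_5=42; C_6=132; C_7=429. So valid n = 3, 4, 5, 6.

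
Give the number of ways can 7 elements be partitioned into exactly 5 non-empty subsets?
140
This equals S(7,5), the Stirling number of the 2nd kind.
Using the Stirling recurrence: S(n,k) = k·S(n-1,k) + S(n-1,k-1)
S(7,5) = 5·S(6,5) + S(6,4)
         = 5·15 + 65
         = 75 + 65
         = 140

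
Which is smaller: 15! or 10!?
10!

Reasoning: 15!=1,307,674,368,000, 10!=3,628,800. 15! > 10!.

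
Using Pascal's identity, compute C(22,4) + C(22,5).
33,649

C(22,4) + C(22,5) = C(23,5) = 33,649.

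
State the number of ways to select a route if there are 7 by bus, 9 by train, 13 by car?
29

Reasoning: By the addition principle: 7 + 9 + 13 = 29.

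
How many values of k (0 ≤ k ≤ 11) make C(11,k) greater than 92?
6
Row 11 is unimodal and symmetric about k=11/2. C(11,2)=55 ≤ 92; C(11,3)=165 > 92; by symmetry C(11,k) > 92 for k = 3..8. That's 8 - 3 + 1 = 6 values.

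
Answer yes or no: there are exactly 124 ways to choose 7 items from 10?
No

Working:
C(10,7) = 120 ≠ 124.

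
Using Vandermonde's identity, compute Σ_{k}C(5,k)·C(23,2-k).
= C(5+23,2) = C(28,2) = 378.

Answer: 378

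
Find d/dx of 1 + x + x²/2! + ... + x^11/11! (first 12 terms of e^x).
1 + x + x²/2! + ... + x^10/10!

Solution: Differentiating term by term gives the first 11 terms of e^x.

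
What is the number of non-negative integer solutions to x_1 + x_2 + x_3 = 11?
78

Reasoning: C(11+3-1, 3-1) = 78.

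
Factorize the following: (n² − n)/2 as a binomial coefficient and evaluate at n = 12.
(n² − n)/2 = n(n−1)/2 = C(n,2). At n = 12: C(12,2) = 66.

Answer: C(n,2); C(12,2) = 66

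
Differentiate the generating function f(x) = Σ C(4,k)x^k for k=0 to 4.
Σ k·C(4,k)x^(k-1) for k=1 to 4

Working:
Term-by-term differentiation gives Σ k·C(4,k)x^{k-1} for k=1 to 4.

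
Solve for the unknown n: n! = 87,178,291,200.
14

Working:
n! is strictly increasing. 12! = 479,001,600, 13! = 6,227,020,800, 14! = 87,178,291,200 ✓. So n = 14.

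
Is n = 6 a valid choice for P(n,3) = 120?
Yes

Working:
P(6,3) = 6·5·4 = 120, which equals 120.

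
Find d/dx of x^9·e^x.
(9x^8 + x^9)e^x

Solution: Product rule: d/dx[x^9]·e^x + x^9·d/dx[e^x] = 9x^{8}e^x + x^9e^x.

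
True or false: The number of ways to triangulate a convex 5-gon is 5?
Triangulations of a convex 5-gon are counted by the Catalan number C_3: C_3 = C(6,3)/(3+1) = 20/4 = 5.

Answer: True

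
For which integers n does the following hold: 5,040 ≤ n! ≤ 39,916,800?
7, 8, 9, 10, 11

Solution: n! is strictly increasing; 7! = 5,040 and 11! = 39,916,800, so valid n = 7, 8, 9, 10, 11.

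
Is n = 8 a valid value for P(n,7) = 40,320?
Yes

Solution: P(8,7) = 8·7·6·5·4·3·2 = 40,320, which equals 40,320.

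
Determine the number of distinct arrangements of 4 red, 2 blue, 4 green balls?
3,150

Explanation: Multinomial: 10!/(4! × 2! × 4!) = 3,150.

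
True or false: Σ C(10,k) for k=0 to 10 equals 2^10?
True

Solution: Binomial theorem: Σ C(10,k) = (1+1)^10 = 2^10 = 1,024; RHS 2^10 = 1,024.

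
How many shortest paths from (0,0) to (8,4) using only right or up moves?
Choose 8 rights from 12 moves: C(12,8) = 495.
Final answer: 495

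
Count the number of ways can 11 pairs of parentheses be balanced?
58,786

Solution: Using the Catalan number formula: C_n = C(2n, n) / (n+1)
C_11 = C(22, 11) / (11+1)
     = 705432 / 12
     = 58,786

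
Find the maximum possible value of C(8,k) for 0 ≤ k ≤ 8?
Maximum at k = 4: C(8,4) = 70.
Final answer: 70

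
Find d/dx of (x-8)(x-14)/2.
(2x - 22)/2
d/dx[(x-8)(x-14)] = (x-14) + (x-8) = 2x - 22. Dividing by 2 gives (2x - 22)/2.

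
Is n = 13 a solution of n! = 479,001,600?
No
13! = 13·12! = 13·479,001,600 = 6,227,020,800, which does not equal 479,001,600.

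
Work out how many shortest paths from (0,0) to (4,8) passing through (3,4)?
175

Solution: To (3,4): C(7,3)=35. From there: C(5,1)=5. Total: 175.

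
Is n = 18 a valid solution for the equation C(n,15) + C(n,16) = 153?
C(18,15) + C(18,16) = 816 + 153 = 969, which does not equal 153.

Answer: No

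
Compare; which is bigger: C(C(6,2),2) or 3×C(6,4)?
C(C(6,2),2)
C(C(6,2),2)=105, 3×C(6,4)=45.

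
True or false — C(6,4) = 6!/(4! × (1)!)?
False

Reasoning: The correct denominator is 4!×2!, giving C(6,4) = 15; the stated RHS is 6!/(4!×1!) = 30 ≠ 15, so the statement does not hold.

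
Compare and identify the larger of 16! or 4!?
16!
16!=20,922,789,888,000, 4!=24. 16! > 4!.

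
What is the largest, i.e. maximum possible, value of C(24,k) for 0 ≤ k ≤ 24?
Maximum at k = 12: C(24,12) = 2,704,156.
Final answer: 2,704,156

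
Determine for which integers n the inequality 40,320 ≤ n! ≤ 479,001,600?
8, 9, 10, 11, 12

Working:
n! is strictly increasing; 8! = 40,320 and 12! = 479,001,600, so valid n = 8, 9, 10, 11, 12.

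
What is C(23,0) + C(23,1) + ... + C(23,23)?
8,388,608

Sum of binomial coefficients = 2^23 = 8,388,608.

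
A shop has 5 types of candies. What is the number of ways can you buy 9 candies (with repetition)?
715

Stars and bars: C(9+5-1, 9) = C(13, 9) = 715.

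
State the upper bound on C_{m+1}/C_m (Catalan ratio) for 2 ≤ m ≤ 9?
38/11

Solution: C_{m+1}/C_m = 2(2m+1)/(m+2), which increases with m. Maximum at m = 9: 2·19/11 = 38/11.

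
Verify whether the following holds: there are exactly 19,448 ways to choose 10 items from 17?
True

Working:
C(17,10) = 19,448.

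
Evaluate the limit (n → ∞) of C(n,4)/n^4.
1/24

Explanation: C(n,4) ≈ n^4/4! for large n. Limit = 1/4! = 1/24.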